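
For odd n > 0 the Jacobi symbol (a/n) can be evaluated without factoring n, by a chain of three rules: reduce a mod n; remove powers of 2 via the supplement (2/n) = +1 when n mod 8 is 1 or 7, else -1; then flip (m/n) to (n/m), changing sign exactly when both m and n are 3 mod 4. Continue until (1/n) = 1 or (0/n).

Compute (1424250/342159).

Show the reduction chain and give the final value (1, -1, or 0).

0

(1424250/342159) = (55614/342159)   [reduce mod 342159]
55614 = 2^1·27807; (2/342159) = +1 since 342159 mod 8 = 7, so (55614/342159) = (+1)^1·(27807/342159); sign now +1
reciprocity: (27807/342159) = -1·(342159/27807) since 27807 mod 4 = 3, 342159 mod 4 = 3; sign now -1
(342159/27807) = (8475/27807)   [reduce mod 27807]
reciprocity: (8475/27807) = -1·(27807/8475) since 8475 mod 4 = 3, 27807 mod 4 = 3; sign now +1
(27807/8475) = (2382/8475)   [reduce mod 8475]
2382 = 2^1·1191; (2/8475) = -1 since 8475 mod 8 = 3, so (2382/8475) = (-1)^1·(1191/8475); sign now -1
reciprocity: (1191/8475) = -1·(8475/1191) since 1191 mod 4 = 3, 8475 mod 4 = 3; sign now +1
(8475/1191) = (138/1191)   [reduce mod 1191]
138 = 2^1·69; (2/1191) = +1 since 1191 mod 8 = 7, so (138/1191) = (+1)^1·(69/1191); sign now +1
reciprocity: (69/1191) = +1·(1191/69) since 69 mod 4 = 1, 1191 mod 4 = 3; sign now +1
(1191/69) = (18/69)   [reduce mod 69]
18 = 2^1·9; (2/69) = -1 since 69 mod 8 = 5, so (18/69) = (-1)^1·(9/69); sign now -1
reciprocity: (9/69) = +1·(69/9) since 9 mod 4 = 1, 69 mod 4 = 1; sign now -1
(69/9) = (6/9)   [reduce mod 9]
6 = 2^1·3; (2/9) = +1 since 9 mod 8 = 1, so (6/9) = (+1)^1·(3/9); sign now -1
reciprocity: (3/9) = +1·(9/3) since 3 mod 4 = 3, 9 mod 4 = 1; sign now -1
(9/3) = (0/3)   [reduce mod 3]
(0/3) = 0   [gcd(a, n) > 1]; final value = 0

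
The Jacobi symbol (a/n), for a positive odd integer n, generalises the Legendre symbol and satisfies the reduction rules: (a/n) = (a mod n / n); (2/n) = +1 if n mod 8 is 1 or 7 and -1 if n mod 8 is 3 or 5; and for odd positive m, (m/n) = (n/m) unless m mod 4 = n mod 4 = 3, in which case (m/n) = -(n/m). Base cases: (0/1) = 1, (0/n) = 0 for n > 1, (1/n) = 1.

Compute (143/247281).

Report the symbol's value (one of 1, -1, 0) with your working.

-1

flip (143/247281) -> (247281/143): both odd, 143 mod 4 = 3, 247281 mod 4 = 1, so the flip contributes +1; sign now +1
(247281/143): 247281 mod 143 = 34, so (247281/143) = (34/143)
factor out 2^1: 34 = 2^1·17; with 143 mod 8 = 7, (2/143) = +1; sign now +1; continue with (17/143)
flip (17/143) -> (143/17): both odd, 17 mod 4 = 1, 143 mod 4 = 3, so the flip contributes +1; sign now +1
(143/17): 143 mod 17 = 7, so (143/17) = (7/17)
flip (7/17) -> (17/7): both odd, 7 mod 4 = 3, 17 mod 4 = 1, so the flip contributes +1; sign now +1
(17/7): 17 mod 7 = 3, so (17/7) = (3/7)
flip (3/7) -> (7/3): both odd, 3 mod 4 = 3, 7 mod 4 = 3, so the flip contributes -1; sign now -1
(7/3): 7 mod 3 = 1, so (7/3) = (1/3)
reached (1/3) = 1, so the symbol is -1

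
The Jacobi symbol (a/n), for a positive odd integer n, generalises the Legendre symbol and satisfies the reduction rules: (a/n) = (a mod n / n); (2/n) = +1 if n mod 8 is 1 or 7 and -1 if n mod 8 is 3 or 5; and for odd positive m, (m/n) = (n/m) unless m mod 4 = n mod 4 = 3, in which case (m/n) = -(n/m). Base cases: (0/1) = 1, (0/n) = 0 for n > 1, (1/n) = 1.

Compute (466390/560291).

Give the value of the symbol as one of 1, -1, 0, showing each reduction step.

-1

466390 = 2^1·233195; (2/560291) = -1 since 560291 mod 8 = 3, so (466390/560291) = (-1)^1·(233195/560291); sign now -1
reciprocity: (233195/560291) = -1·(560291/233195) since 233195 mod 4 = 3, 560291 mod 4 = 3; sign now +1
(560291/233195) = (93901/233195)   [reduce mod 233195]
reciprocity: (93901/233195) = +1·(233195/93901) since 93901 mod 4 = 1, 233195 mod 4 = 3; sign now +1
(233195/93901) = (45393/93901)   [reduce mod 93901]
reciprocity: (45393/93901) = +1·(93901/45393) since 45393 mod 4 = 1, 93901 mod 4 = 1; sign now +1
(93901/45393) = (3115/45393)   [reduce mod 45393]
reciprocity: (3115/45393) = +1·(45393/3115) since 3115 mod 4 = 3, 45393 mod 4 = 1; sign now +1
(45393/3115) = (1783/3115)   [reduce mod 3115]
reciprocity: (1783/3115) = -1·(3115/1783) since 1783 mod 4 = 3, 3115 mod 4 = 3; sign now -1
(3115/1783) = (1332/1783)   [reduce mod 1783]
1332 = 2^2·333; (2/1783) = +1 since 1783 mod 8 = 7, so (1332/1783) = (+1)^2·(333/1783); sign now -1
reciprocity: (333/1783) = +1·(1783/333) since 333 mod 4 = 1, 1783 mod 4 = 3; sign now -1
(1783/333) = (118/333)   [reduce mod 333]
118 = 2^1·59; (2/333) = -1 since 333 mod 8 = 5, so (118/333) = (-1)^1·(59/333); sign now +1
reciprocity: (59/333) = +1·(333/59) since 59 mod 4 = 3, 333 mod 4 = 1; sign now +1
(333/59) = (38/59)   [reduce mod 59]
38 = 2^1·19; (2/59) = -1 since 59 mod 8 = 3, so (38/59) = (-1)^1·(19/59); sign now -1
reciprocity: (19/59) = -1·(59/19) since 19 mod 4 = 3, 59 mod 4 = 3; sign now +1
(59/19) = (2/19)   [reduce mod 19]
2 = 2^1·1; (2/19) = -1 since 19 mod 8 = 3, so (2/19) = (-1)^1·(1/19); sign now -1
(1/19) = 1; final value = sign = -1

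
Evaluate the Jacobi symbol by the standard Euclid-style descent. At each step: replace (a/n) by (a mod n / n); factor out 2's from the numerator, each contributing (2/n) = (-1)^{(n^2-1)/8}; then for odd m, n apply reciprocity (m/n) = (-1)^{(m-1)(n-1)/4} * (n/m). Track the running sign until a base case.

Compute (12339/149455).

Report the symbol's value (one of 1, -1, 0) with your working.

flip (12339/149455) -> (149455/12339): both odd, 12339 mod 4 = 3, 149455 mod 4 = 3, so the flip contributes -1; sign now -1
(149455/12339): 149455 mod 12339 = 1387, so (149455/12339) = (1387/12339)
flip (1387/12339) -> (12339/1387): both odd, 1387 mod 4 = 3, 12339 mod 4 = 3, so the flip contributes -1; sign now +1
(12339/1387): 12339 mod 1387 = 1243, so (12339/1387) = (1243/1387)
flip (1243/1387) -> (1387/1243): both odd, 1243 mod 4 = 3, 1387 mod 4 = 3, so the flip contributes -1; sign now -1
(1387/1243): 1387 mod 1243 = 144, so (1387/1243) = (144/1243)
factor out 2^4: 144 = 2^4·9; with 1243 mod 8 = 3, (2/1243) = -1; sign now -1; continue with (9/1243)
flip (9/1243) -> (1243/9): both odd, 9 mod 4 = 1, 1243 mod 4 = 3, so the flip contributes +1; sign now -1
(1243/9): 1243 mod 9 = 1, so (1243/9) = (1/9)
reached (1/9) = 1, so the symbol is -1

-1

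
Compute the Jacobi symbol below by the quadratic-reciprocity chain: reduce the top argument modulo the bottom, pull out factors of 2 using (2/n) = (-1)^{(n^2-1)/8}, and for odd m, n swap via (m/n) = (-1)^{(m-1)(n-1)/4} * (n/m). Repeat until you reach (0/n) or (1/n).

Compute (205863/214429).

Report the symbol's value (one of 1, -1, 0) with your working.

1

reciprocity: (205863/214429) = +1·(214429/205863) since 205863 mod 4 = 3, 214429 mod 4 = 1; sign now +1
(214429/205863) = (8566/205863)   [reduce mod 205863]
8566 = 2^1·4283; (2/205863) = +1 since 205863 mod 8 = 7, so (8566/205863) = (+1)^1·(4283/205863); sign now +1
reciprocity: (4283/205863) = -1·(205863/4283) since 4283 mod 4 = 3, 205863 mod 4 = 3; sign now -1
(205863/4283) = (279/4283)   [reduce mod 4283]
reciprocity: (279/4283) = -1·(4283/279) since 279 mod 4 = 3, 4283 mod 4 = 3; sign now +1
(4283/279) = (98/279)   [reduce mod 279]
98 = 2^1·49; (2/279) = +1 since 279 mod 8 = 7, so (98/279) = (+1)^1·(49/279); sign now +1
reciprocity: (49/279) = +1·(279/49) since 49 mod 4 = 1, 279 mod 4 = 3; sign now +1
(279/49) = (34/49)   [reduce mod 49]
34 = 2^1·17; (2/49) = +1 since 49 mod 8 = 1, so (34/49) = (+1)^1·(17/49); sign now +1
reciprocity: (17/49) = +1·(49/17) since 17 mod 4 = 1, 49 mod 4 = 1; sign now +1
(49/17) = (15/17)   [reduce mod 17]
reciprocity: (15/17) = +1·(17/15) since 15 mod 4 = 3, 17 mod 4 = 1; sign now +1
(17/15) = (2/15)   [reduce mod 15]
2 = 2^1·1; (2/15) = +1 since 15 mod 8 = 7, so (2/15) = (+1)^1·(1/15); sign now +1
(1/15) = 1; final value = sign = +1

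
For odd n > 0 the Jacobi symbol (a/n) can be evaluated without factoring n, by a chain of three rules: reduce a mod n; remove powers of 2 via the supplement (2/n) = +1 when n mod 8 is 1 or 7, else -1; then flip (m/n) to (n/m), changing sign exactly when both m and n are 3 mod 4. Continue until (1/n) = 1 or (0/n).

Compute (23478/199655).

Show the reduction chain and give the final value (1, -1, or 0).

1

factor out 2^1: 23478 = 2^1·11739; with 199655 mod 8 = 7, (2/199655) = +1; sign now +1; continue with (11739/199655)
flip (11739/199655) -> (199655/11739): both odd, 11739 mod 4 = 3, 199655 mod 4 = 3, so the flip contributes -1; sign now -1
(199655/11739): 199655 mod 11739 = 92, so (199655/11739) = (92/11739)
factor out 2^2: 92 = 2^2·23; with 11739 mod 8 = 3, (2/11739) = -1; sign now -1; continue with (23/11739)
flip (23/11739) -> (11739/23): both odd, 23 mod 4 = 3, 11739 mod 4 = 3, so the flip contributes -1; sign now +1
(11739/23): 11739 mod 23 = 9, so (11739/23) = (9/23)
flip (9/23) -> (23/9): both odd, 9 mod 4 = 1, 23 mod 4 = 3, so the flip contributes +1; sign now +1
(23/9): 23 mod 9 = 5, so (23/9) = (5/9)
flip (5/9) -> (9/5): both odd, 5 mod 4 = 1, 9 mod 4 = 1, so the flip contributes +1; sign now +1
(9/5): 9 mod 5 = 4, so (9/5) = (4/5)
factor out 2^2: 4 = 2^2·1; with 5 mod 8 = 5, (2/5) = -1; sign now +1; continue with (1/5)
reached (1/5) = 1, so the symbol is +1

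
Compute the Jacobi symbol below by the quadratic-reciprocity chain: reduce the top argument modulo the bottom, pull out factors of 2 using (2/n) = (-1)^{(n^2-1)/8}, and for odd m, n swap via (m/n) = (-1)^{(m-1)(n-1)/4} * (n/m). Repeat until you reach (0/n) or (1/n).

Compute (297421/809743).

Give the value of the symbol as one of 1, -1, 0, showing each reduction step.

flip (297421/809743) -> (809743/297421): both odd, 297421 mod 4 = 1, 809743 mod 4 = 3, so the flip contributes +1; sign now +1
(809743/297421): 809743 mod 297421 = 214901, so (809743/297421) = (214901/297421)
flip (214901/297421) -> (297421/214901): both odd, 214901 mod 4 = 1, 297421 mod 4 = 1, so the flip contributes +1; sign now +1
(297421/214901): 297421 mod 214901 = 82520, so (297421/214901) = (82520/214901)
factor out 2^3: 82520 = 2^3·10315; with 214901 mod 8 = 5, (2/214901) = -1; sign now -1; continue with (10315/214901)
flip (10315/214901) -> (214901/10315): both odd, 10315 mod 4 = 3, 214901 mod 4 = 1, so the flip contributes +1; sign now -1
(214901/10315): 214901 mod 10315 = 8601, so (214901/10315) = (8601/10315)
flip (8601/10315) -> (10315/8601): both odd, 8601 mod 4 = 1, 10315 mod 4 = 3, so the flip contributes +1; sign now -1
(10315/8601): 10315 mod 8601 = 1714, so (10315/8601) = (1714/8601)
factor out 2^1: 1714 = 2^1·857; with 8601 mod 8 = 1, (2/8601) = +1; sign now -1; continue with (857/8601)
flip (857/8601) -> (8601/857): both odd, 857 mod 4 = 1, 8601 mod 4 = 1, so the flip contributes +1; sign now -1
(8601/857): 8601 mod 857 = 31, so (8601/857) = (31/857)
flip (31/857) -> (857/31): both odd, 31 mod 4 = 3, 857 mod 4 = 1, so the flip contributes +1; sign now -1
(857/31): 857 mod 31 = 20, so (857/31) = (20/31)
factor out 2^2: 20 = 2^2·5; with 31 mod 8 = 7, (2/31) = +1; sign now -1; continue with (5/31)
flip (5/31) -> (31/5): both odd, 5 mod 4 = 1, 31 mod 4 = 3, so the flip contributes +1; sign now -1
(31/5): 31 mod 5 = 1, so (31/5) = (1/5)
reached (1/5) = 1, so the symbol is -1

-1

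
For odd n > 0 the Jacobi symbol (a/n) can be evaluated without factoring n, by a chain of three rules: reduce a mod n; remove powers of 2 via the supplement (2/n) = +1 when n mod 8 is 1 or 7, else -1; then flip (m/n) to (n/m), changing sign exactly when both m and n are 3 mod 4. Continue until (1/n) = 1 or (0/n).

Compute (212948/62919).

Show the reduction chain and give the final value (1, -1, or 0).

-1

(212948/62919): 212948 mod 62919 = 24191, so (212948/62919) = (24191/62919)
flip (24191/62919) -> (62919/24191): both odd, 24191 mod 4 = 3, 62919 mod 4 = 3, so the flip contributes -1; sign now -1
(62919/24191): 62919 mod 24191 = 14537, so (62919/24191) = (14537/24191)
flip (14537/24191) -> (24191/14537): both odd, 14537 mod 4 = 1, 24191 mod 4 = 3, so the flip contributes +1; sign now -1
(24191/14537): 24191 mod 14537 = 9654, so (24191/14537) = (9654/14537)
factor out 2^1: 9654 = 2^1·4827; with 14537 mod 8 = 1, (2/14537) = +1; sign now -1; continue with (4827/14537)
flip (4827/14537) -> (14537/4827): both odd, 4827 mod 4 = 3, 14537 mod 4 = 1, so the flip contributes +1; sign now -1
(14537/4827): 14537 mod 4827 = 56, so (14537/4827) = (56/4827)
factor out 2^3: 56 = 2^3·7; with 4827 mod 8 = 3, (2/4827) = -1; sign now +1; continue with (7/4827)
flip (7/4827) -> (4827/7): both odd, 7 mod 4 = 3, 4827 mod 4 = 3, so the flip contributes -1; sign now -1
(4827/7): 4827 mod 7 = 4, so (4827/7) = (4/7)
factor out 2^2: 4 = 2^2·1; with 7 mod 8 = 7, (2/7) = +1; sign now -1; continue with (1/7)
reached (1/7) = 1, so the symbol is -1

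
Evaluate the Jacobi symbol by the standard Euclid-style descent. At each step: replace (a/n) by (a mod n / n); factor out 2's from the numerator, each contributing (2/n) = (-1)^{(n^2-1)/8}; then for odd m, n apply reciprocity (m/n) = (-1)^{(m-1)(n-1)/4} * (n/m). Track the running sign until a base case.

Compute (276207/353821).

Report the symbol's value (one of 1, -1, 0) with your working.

1

reciprocity: (276207/353821) = +1·(353821/276207) since 276207 mod 4 = 3, 353821 mod 4 = 1; sign now +1
(353821/276207) = (77614/276207)   [reduce mod 276207]
77614 = 2^1·38807; (2/276207) = +1 since 276207 mod 8 = 7, so (77614/276207) = (+1)^1·(38807/276207); sign now +1
reciprocity: (38807/276207) = -1·(276207/38807) since 38807 mod 4 = 3, 276207 mod 4 = 3; sign now -1
(276207/38807) = (4558/38807)   [reduce mod 38807]
4558 = 2^1·2279; (2/38807) = +1 since 38807 mod 8 = 7, so (4558/38807) = (+1)^1·(2279/38807); sign now -1
reciprocity: (2279/38807) = -1·(38807/2279) since 2279 mod 4 = 3, 38807 mod 4 = 3; sign now +1
(38807/2279) = (64/2279)   [reduce mod 2279]
64 = 2^6·1; (2/2279) = +1 since 2279 mod 8 = 7, so (64/2279) = (+1)^6·(1/2279); sign now +1
(1/2279) = 1; final value = sign = +1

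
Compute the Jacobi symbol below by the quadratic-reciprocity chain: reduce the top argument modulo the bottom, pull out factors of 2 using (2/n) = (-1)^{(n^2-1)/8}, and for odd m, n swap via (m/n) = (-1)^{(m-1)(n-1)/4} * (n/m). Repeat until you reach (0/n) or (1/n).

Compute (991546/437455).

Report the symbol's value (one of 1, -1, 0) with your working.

(991546/437455) = (116636/437455)   [reduce mod 437455]
116636 = 2^2·29159; (2/437455) = +1 since 437455 mod 8 = 7, so (116636/437455) = (+1)^2·(29159/437455); sign now +1
reciprocity: (29159/437455) = -1·(437455/29159) since 29159 mod 4 = 3, 437455 mod 4 = 3; sign now -1
(437455/29159) = (70/29159)   [reduce mod 29159]
70 = 2^1·35; (2/29159) = +1 since 29159 mod 8 = 7, so (70/29159) = (+1)^1·(35/29159); sign now -1
reciprocity: (35/29159) = -1·(29159/35) since 35 mod 4 = 3, 29159 mod 4 = 3; sign now +1
(29159/35) = (4/35)   [reduce mod 35]
4 = 2^2·1; (2/35) = -1 since 35 mod 8 = 3, so (4/35) = (-1)^2·(1/35); sign now +1
(1/35) = 1; final value = sign = +1

1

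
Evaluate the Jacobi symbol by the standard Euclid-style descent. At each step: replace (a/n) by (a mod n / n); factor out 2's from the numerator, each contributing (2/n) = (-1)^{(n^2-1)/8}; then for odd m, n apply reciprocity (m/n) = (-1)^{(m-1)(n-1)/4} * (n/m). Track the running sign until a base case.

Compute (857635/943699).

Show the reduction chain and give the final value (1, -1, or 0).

-1

flip (857635/943699) -> (943699/857635): both odd, 857635 mod 4 = 3, 943699 mod 4 = 3, so the flip contributes -1; sign now -1
(943699/857635): 943699 mod 857635 = 86064, so (943699/857635) = (86064/857635)
factor out 2^4: 86064 = 2^4·5379; with 857635 mod 8 = 3, (2/857635) = -1; sign now -1; continue with (5379/857635)
flip (5379/857635) -> (857635/5379): both odd, 5379 mod 4 = 3, 857635 mod 4 = 3, so the flip contributes -1; sign now +1
(857635/5379): 857635 mod 5379 = 2374, so (857635/5379) = (2374/5379)
factor out 2^1: 2374 = 2^1·1187; with 5379 mod 8 = 3, (2/5379) = -1; sign now -1; continue with (1187/5379)
flip (1187/5379) -> (5379/1187): both odd, 1187 mod 4 = 3, 5379 mod 4 = 3, so the flip contributes -1; sign now +1
(5379/1187): 5379 mod 1187 = 631, so (5379/1187) = (631/1187)
flip (631/1187) -> (1187/631): both odd, 631 mod 4 = 3, 1187 mod 4 = 3, so the flip contributes -1; sign now -1
(1187/631): 1187 mod 631 = 556, so (1187/631) = (556/631)
factor out 2^2: 556 = 2^2·139; with 631 mod 8 = 7, (2/631) = +1; sign now -1; continue with (139/631)
flip (139/631) -> (631/139): both odd, 139 mod 4 = 3, 631 mod 4 = 3, so the flip contributes -1; sign now +1
(631/139): 631 mod 139 = 75, so (631/139) = (75/139)
flip (75/139) -> (139/75): both odd, 75 mod 4 = 3, 139 mod 4 = 3, so the flip contributes -1; sign now -1
(139/75): 139 mod 75 = 64, so (139/75) = (64/75)
factor out 2^6: 64 = 2^6·1; with 75 mod 8 = 3, (2/75) = -1; sign now -1; continue with (1/75)
reached (1/75) = 1, so the symbol is -1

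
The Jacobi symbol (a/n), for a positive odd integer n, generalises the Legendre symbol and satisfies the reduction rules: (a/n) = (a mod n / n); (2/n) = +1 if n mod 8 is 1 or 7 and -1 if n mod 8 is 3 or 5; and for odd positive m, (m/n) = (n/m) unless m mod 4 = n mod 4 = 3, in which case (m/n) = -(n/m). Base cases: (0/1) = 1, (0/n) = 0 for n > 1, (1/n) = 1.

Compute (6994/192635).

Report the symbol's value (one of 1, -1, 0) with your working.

1

6994 = 2^1·3497; (2/192635) = -1 since 192635 mod 8 = 3, so (6994/192635) = (-1)^1·(3497/192635); sign now -1
reciprocity: (3497/192635) = +1·(192635/3497) since 3497 mod 4 = 1, 192635 mod 4 = 3; sign now -1
(192635/3497) = (300/3497)   [reduce mod 3497]
300 = 2^2·75; (2/3497) = +1 since 3497 mod 8 = 1, so (300/3497) = (+1)^2·(75/3497); sign now -1
reciprocity: (75/3497) = +1·(3497/75) since 75 mod 4 = 3, 3497 mod 4 = 1; sign now -1
(3497/75) = (47/75)   [reduce mod 75]
reciprocity: (47/75) = -1·(75/47) since 47 mod 4 = 3, 75 mod 4 = 3; sign now +1
(75/47) = (28/47)   [reduce mod 47]
28 = 2^2·7; (2/47) = +1 since 47 mod 8 = 7, so (28/47) = (+1)^2·(7/47); sign now +1
reciprocity: (7/47) = -1·(47/7) since 7 mod 4 = 3, 47 mod 4 = 3; sign now -1
(47/7) = (5/7)   [reduce mod 7]
reciprocity: (5/7) = +1·(7/5) since 5 mod 4 = 1, 7 mod 4 = 3; sign now -1
(7/5) = (2/5)   [reduce mod 5]
2 = 2^1·1; (2/5) = -1 since 5 mod 8 = 5, so (2/5) = (-1)^1·(1/5); sign now +1
(1/5) = 1; final value = sign = +1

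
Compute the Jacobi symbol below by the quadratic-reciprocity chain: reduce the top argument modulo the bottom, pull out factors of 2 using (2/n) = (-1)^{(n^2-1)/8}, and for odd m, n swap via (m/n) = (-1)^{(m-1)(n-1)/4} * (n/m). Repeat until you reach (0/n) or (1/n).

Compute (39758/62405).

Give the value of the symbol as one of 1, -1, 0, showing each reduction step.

-1

factor out 2^1: 39758 = 2^1·19879; with 62405 mod 8 = 5, (2/62405) = -1; sign now -1; continue with (19879/62405)
flip (19879/62405) -> (62405/19879): both odd, 19879 mod 4 = 3, 62405 mod 4 = 1, so the flip contributes +1; sign now -1
(62405/19879): 62405 mod 19879 = 2768, so (62405/19879) = (2768/19879)
factor out 2^4: 2768 = 2^4·173; with 19879 mod 8 = 7, (2/19879) = +1; sign now -1; continue with (173/19879)
flip (173/19879) -> (19879/173): both odd, 173 mod 4 = 1, 19879 mod 4 = 3, so the flip contributes +1; sign now -1
(19879/173): 19879 mod 173 = 157, so (19879/173) = (157/173)
flip (157/173) -> (173/157): both odd, 157 mod 4 = 1, 173 mod 4 = 1, so the flip contributes +1; sign now -1
(173/157): 173 mod 157 = 16, so (173/157) = (16/157)
factor out 2^4: 16 = 2^4·1; with 157 mod 8 = 5, (2/157) = -1; sign now -1; continue with (1/157)
reached (1/157) = 1, so the symbol is -1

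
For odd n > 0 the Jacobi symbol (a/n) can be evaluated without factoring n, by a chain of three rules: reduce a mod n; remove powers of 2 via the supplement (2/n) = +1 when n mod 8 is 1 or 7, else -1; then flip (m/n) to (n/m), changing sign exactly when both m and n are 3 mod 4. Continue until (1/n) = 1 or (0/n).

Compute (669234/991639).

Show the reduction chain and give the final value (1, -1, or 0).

1

factor out 2^1: 669234 = 2^1·334617; with 991639 mod 8 = 7, (2/991639) = +1; sign now +1; continue with (334617/991639)
flip (334617/991639) -> (991639/334617): both odd, 334617 mod 4 = 1, 991639 mod 4 = 3, so the flip contributes +1; sign now +1
(991639/334617): 991639 mod 334617 = 322405, so (991639/334617) = (322405/334617)
flip (322405/334617) -> (334617/322405): both odd, 322405 mod 4 = 1, 334617 mod 4 = 1, so the flip contributes +1; sign now +1
(334617/322405): 334617 mod 322405 = 12212, so (334617/322405) = (12212/322405)
factor out 2^2: 12212 = 2^2·3053; with 322405 mod 8 = 5, (2/322405) = -1; sign now +1; continue with (3053/322405)
flip (3053/322405) -> (322405/3053): both odd, 3053 mod 4 = 1, 322405 mod 4 = 1, so the flip contributes +1; sign now +1
(322405/3053): 322405 mod 3053 = 1840, so (322405/3053) = (1840/3053)
factor out 2^4: 1840 = 2^4·115; with 3053 mod 8 = 5, (2/3053) = -1; sign now +1; continue with (115/3053)
flip (115/3053) -> (3053/115): both odd, 115 mod 4 = 3, 3053 mod 4 = 1, so the flip contributes +1; sign now +1
(3053/115): 3053 mod 115 = 63, so (3053/115) = (63/115)
flip (63/115) -> (115/63): both odd, 63 mod 4 = 3, 115 mod 4 = 3, so the flip contributes -1; sign now -1
(115/63): 115 mod 63 = 52, so (115/63) = (52/63)
factor out 2^2: 52 = 2^2·13; with 63 mod 8 = 7, (2/63) = +1; sign now -1; continue with (13/63)
flip (13/63) -> (63/13): both odd, 13 mod 4 = 1, 63 mod 4 = 3, so the flip contributes +1; sign now -1
(63/13): 63 mod 13 = 11, so (63/13) = (11/13)
flip (11/13) -> (13/11): both odd, 11 mod 4 = 3, 13 mod 4 = 1, so the flip contributes +1; sign now -1
(13/11): 13 mod 11 = 2, so (13/11) = (2/11)
factor out 2^1: 2 = 2^1·1; with 11 mod 8 = 3, (2/11) = -1; sign now +1; continue with (1/11)
reached (1/11) = 1, so the symbol is +1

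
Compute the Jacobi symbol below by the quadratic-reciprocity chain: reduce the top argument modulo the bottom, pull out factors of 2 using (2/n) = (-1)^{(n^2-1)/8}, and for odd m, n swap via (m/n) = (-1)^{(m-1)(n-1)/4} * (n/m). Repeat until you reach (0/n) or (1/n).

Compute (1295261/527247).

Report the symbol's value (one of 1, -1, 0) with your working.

1

(1295261/527247): 1295261 mod 527247 = 240767, so (1295261/527247) = (240767/527247)
flip (240767/527247) -> (527247/240767): both odd, 240767 mod 4 = 3, 527247 mod 4 = 3, so the flip contributes -1; sign now -1
(527247/240767): 527247 mod 240767 = 45713, so (527247/240767) = (45713/240767)
flip (45713/240767) -> (240767/45713): both odd, 45713 mod 4 = 1, 240767 mod 4 = 3, so the flip contributes +1; sign now -1
(240767/45713): 240767 mod 45713 = 12202, so (240767/45713) = (12202/45713)
factor out 2^1: 12202 = 2^1·6101; with 45713 mod 8 = 1, (2/45713) = +1; sign now -1; continue with (6101/45713)
flip (6101/45713) -> (45713/6101): both odd, 6101 mod 4 = 1, 45713 mod 4 = 1, so the flip contributes +1; sign now -1
(45713/6101): 45713 mod 6101 = 3006, so (45713/6101) = (3006/6101)
factor out 2^1: 3006 = 2^1·1503; with 6101 mod 8 = 5, (2/6101) = -1; sign now +1; continue with (1503/6101)
flip (1503/6101) -> (6101/1503): both odd, 1503 mod 4 = 3, 6101 mod 4 = 1, so the flip contributes +1; sign now +1
(6101/1503): 6101 mod 1503 = 89, so (6101/1503) = (89/1503)
flip (89/1503) -> (1503/89): both odd, 89 mod 4 = 1, 1503 mod 4 = 3, so the flip contributes +1; sign now +1
(1503/89): 1503 mod 89 = 79, so (1503/89) = (79/89)
flip (79/89) -> (89/79): both odd, 79 mod 4 = 3, 89 mod 4 = 1, so the flip contributes +1; sign now +1
(89/79): 89 mod 79 = 10, so (89/79) = (10/79)
factor out 2^1: 10 = 2^1·5; with 79 mod 8 = 7, (2/79) = +1; sign now +1; continue with (5/79)
flip (5/79) -> (79/5): both odd, 5 mod 4 = 1, 79 mod 4 = 3, so the flip contributes +1; sign now +1
(79/5): 79 mod 5 = 4, so (79/5) = (4/5)
factor out 2^2: 4 = 2^2·1; with 5 mod 8 = 5, (2/5) = -1; sign now +1; continue with (1/5)
reached (1/5) = 1, so the symbol is +1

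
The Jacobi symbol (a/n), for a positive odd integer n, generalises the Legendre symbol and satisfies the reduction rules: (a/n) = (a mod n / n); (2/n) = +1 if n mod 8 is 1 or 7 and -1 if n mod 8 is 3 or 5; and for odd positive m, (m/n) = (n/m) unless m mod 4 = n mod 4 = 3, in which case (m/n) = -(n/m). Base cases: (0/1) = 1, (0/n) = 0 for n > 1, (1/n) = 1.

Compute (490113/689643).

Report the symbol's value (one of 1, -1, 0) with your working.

0

reciprocity: (490113/689643) = +1·(689643/490113) since 490113 mod 4 = 1, 689643 mod 4 = 3; sign now +1
(689643/490113) = (199530/490113)   [reduce mod 490113]
199530 = 2^1·99765; (2/490113) = +1 since 490113 mod 8 = 1, so (199530/490113) = (+1)^1·(99765/490113); sign now +1
reciprocity: (99765/490113) = +1·(490113/99765) since 99765 mod 4 = 1, 490113 mod 4 = 1; sign now +1
(490113/99765) = (91053/99765)   [reduce mod 99765]
reciprocity: (91053/99765) = +1·(99765/91053) since 91053 mod 4 = 1, 99765 mod 4 = 1; sign now +1
(99765/91053) = (8712/91053)   [reduce mod 91053]
8712 = 2^3·1089; (2/91053) = -1 since 91053 mod 8 = 5, so (8712/91053) = (-1)^3·(1089/91053); sign now -1
reciprocity: (1089/91053) = +1·(91053/1089) since 1089 mod 4 = 1, 91053 mod 4 = 1; sign now -1
(91053/1089) = (666/1089)   [reduce mod 1089]
666 = 2^1·333; (2/1089) = +1 since 1089 mod 8 = 1, so (666/1089) = (+1)^1·(333/1089); sign now -1
reciprocity: (333/1089) = +1·(1089/333) since 333 mod 4 = 1, 1089 mod 4 = 1; sign now -1
(1089/333) = (90/333)   [reduce mod 333]
90 = 2^1·45; (2/333) = -1 since 333 mod 8 = 5, so (90/333) = (-1)^1·(45/333); sign now +1
reciprocity: (45/333) = +1·(333/45) since 45 mod 4 = 1, 333 mod 4 = 1; sign now +1
(333/45) = (18/45)   [reduce mod 45]
18 = 2^1·9; (2/45) = -1 since 45 mod 8 = 5, so (18/45) = (-1)^1·(9/45); sign now -1
reciprocity: (9/45) = +1·(45/9) since 9 mod 4 = 1, 45 mod 4 = 1; sign now -1
(45/9) = (0/9)   [reduce mod 9]
(0/9) = 0   [gcd(a, n) > 1]; final value = 0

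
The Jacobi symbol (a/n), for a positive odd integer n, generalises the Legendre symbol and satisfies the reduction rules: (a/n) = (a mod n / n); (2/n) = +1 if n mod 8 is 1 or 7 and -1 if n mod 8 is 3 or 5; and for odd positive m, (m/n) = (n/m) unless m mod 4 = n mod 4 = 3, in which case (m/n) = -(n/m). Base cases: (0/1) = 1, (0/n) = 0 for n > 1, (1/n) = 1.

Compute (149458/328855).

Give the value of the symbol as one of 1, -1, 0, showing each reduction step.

factor out 2^1: 149458 = 2^1·74729; with 328855 mod 8 = 7, (2/328855) = +1; sign now +1; continue with (74729/328855)
flip (74729/328855) -> (328855/74729): both odd, 74729 mod 4 = 1, 328855 mod 4 = 3, so the flip contributes +1; sign now +1
(328855/74729): 328855 mod 74729 = 29939, so (328855/74729) = (29939/74729)
flip (29939/74729) -> (74729/29939): both odd, 29939 mod 4 = 3, 74729 mod 4 = 1, so the flip contributes +1; sign now +1
(74729/29939): 74729 mod 29939 = 14851, so (74729/29939) = (14851/29939)
flip (14851/29939) -> (29939/14851): both odd, 14851 mod 4 = 3, 29939 mod 4 = 3, so the flip contributes -1; sign now -1
(29939/14851): 29939 mod 14851 = 237, so (29939/14851) = (237/14851)
flip (237/14851) -> (14851/237): both odd, 237 mod 4 = 1, 14851 mod 4 = 3, so the flip contributes +1; sign now -1
(14851/237): 14851 mod 237 = 157, so (14851/237) = (157/237)
flip (157/237) -> (237/157): both odd, 157 mod 4 = 1, 237 mod 4 = 1, so the flip contributes +1; sign now -1
(237/157): 237 mod 157 = 80, so (237/157) = (80/157)
factor out 2^4: 80 = 2^4·5; with 157 mod 8 = 5, (2/157) = -1; sign now -1; continue with (5/157)
flip (5/157) -> (157/5): both odd, 5 mod 4 = 1, 157 mod 4 = 1, so the flip contributes +1; sign now -1
(157/5): 157 mod 5 = 2, so (157/5) = (2/5)
factor out 2^1: 2 = 2^1·1; with 5 mod 8 = 5, (2/5) = -1; sign now +1; continue with (1/5)
reached (1/5) = 1, so the symbol is +1

1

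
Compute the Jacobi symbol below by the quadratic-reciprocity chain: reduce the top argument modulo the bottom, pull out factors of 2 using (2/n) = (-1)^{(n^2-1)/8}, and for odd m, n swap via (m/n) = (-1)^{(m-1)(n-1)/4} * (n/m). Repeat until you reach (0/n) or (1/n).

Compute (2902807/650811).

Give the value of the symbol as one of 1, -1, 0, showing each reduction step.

-1

(2902807/650811): 2902807 mod 650811 = 299563, so (2902807/650811) = (299563/650811)
flip (299563/650811) -> (650811/299563): both odd, 299563 mod 4 = 3, 650811 mod 4 = 3, so the flip contributes -1; sign now -1
(650811/299563): 650811 mod 299563 = 51685, so (650811/299563) = (51685/299563)
flip (51685/299563) -> (299563/51685): both odd, 51685 mod 4 = 1, 299563 mod 4 = 3, so the flip contributes +1; sign now -1
(299563/51685): 299563 mod 51685 = 41138, so (299563/51685) = (41138/51685)
factor out 2^1: 41138 = 2^1·20569; with 51685 mod 8 = 5, (2/51685) = -1; sign now +1; continue with (20569/51685)
flip (20569/51685) -> (51685/20569): both odd, 20569 mod 4 = 1, 51685 mod 4 = 1, so the flip contributes +1; sign now +1
(51685/20569): 51685 mod 20569 = 10547, so (51685/20569) = (10547/20569)
flip (10547/20569) -> (20569/10547): both odd, 10547 mod 4 = 3, 20569 mod 4 = 1, so the flip contributes +1; sign now +1
(20569/10547): 20569 mod 10547 = 10022, so (20569/10547) = (10022/10547)
factor out 2^1: 10022 = 2^1·5011; with 10547 mod 8 = 3, (2/10547) = -1; sign now -1; continue with (5011/10547)
flip (5011/10547) -> (10547/5011): both odd, 5011 mod 4 = 3, 10547 mod 4 = 3, so the flip contributes -1; sign now +1
(10547/5011): 10547 mod 5011 = 525, so (10547/5011) = (525/5011)
flip (525/5011) -> (5011/525): both odd, 525 mod 4 = 1, 5011 mod 4 = 3, so the flip contributes +1; sign now +1
(5011/525): 5011 mod 525 = 286, so (5011/525) = (286/525)
factor out 2^1: 286 = 2^1·143; with 525 mod 8 = 5, (2/525) = -1; sign now -1; continue with (143/525)
flip (143/525) -> (525/143): both odd, 143 mod 4 = 3, 525 mod 4 = 1, so the flip contributes +1; sign now -1
(525/143): 525 mod 143 = 96, so (525/143) = (96/143)
factor out 2^5: 96 = 2^5·3; with 143 mod 8 = 7, (2/143) = +1; sign now -1; continue with (3/143)
flip (3/143) -> (143/3): both odd, 3 mod 4 = 3, 143 mod 4 = 3, so the flip contributes -1; sign now +1
(143/3): 143 mod 3 = 2, so (143/3) = (2/3)
factor out 2^1: 2 = 2^1·1; with 3 mod 8 = 3, (2/3) = -1; sign now -1; continue with (1/3)
reached (1/3) = 1, so the symbol is -1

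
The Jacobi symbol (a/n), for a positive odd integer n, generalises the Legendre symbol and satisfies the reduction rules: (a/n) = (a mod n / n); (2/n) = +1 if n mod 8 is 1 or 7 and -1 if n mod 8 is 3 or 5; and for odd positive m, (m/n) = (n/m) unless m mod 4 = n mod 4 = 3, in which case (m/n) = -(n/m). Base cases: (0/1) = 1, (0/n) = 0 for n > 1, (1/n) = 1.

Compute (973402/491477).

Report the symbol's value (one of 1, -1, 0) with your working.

(973402/491477) = (481925/491477)   [reduce mod 491477]
reciprocity: (481925/491477) = +1·(491477/481925) since 481925 mod 4 = 1, 491477 mod 4 = 1; sign now +1
(491477/481925) = (9552/481925)   [reduce mod 481925]
9552 = 2^4·597; (2/481925) = -1 since 481925 mod 8 = 5, so (9552/481925) = (-1)^4·(597/481925); sign now +1
reciprocity: (597/481925) = +1·(481925/597) since 597 mod 4 = 1, 481925 mod 4 = 1; sign now +1
(481925/597) = (146/597)   [reduce mod 597]
146 = 2^1·73; (2/597) = -1 since 597 mod 8 = 5, so (146/597) = (-1)^1·(73/597); sign now -1
reciprocity: (73/597) = +1·(597/73) since 73 mod 4 = 1, 597 mod 4 = 1; sign now -1
(597/73) = (13/73)   [reduce mod 73]
reciprocity: (13/73) = +1·(73/13) since 13 mod 4 = 1, 73 mod 4 = 1; sign now -1
(73/13) = (8/13)   [reduce mod 13]
8 = 2^3·1; (2/13) = -1 since 13 mod 8 = 5, so (8/13) = (-1)^3·(1/13); sign now +1
(1/13) = 1; final value = sign = +1

1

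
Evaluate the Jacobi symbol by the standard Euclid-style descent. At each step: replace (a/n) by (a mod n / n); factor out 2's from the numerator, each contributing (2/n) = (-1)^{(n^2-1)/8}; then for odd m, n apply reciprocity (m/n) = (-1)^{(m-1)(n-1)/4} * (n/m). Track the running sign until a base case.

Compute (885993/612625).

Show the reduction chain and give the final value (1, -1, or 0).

(885993/612625): 885993 mod 612625 = 273368, so (885993/612625) = (273368/612625)
factor out 2^3: 273368 = 2^3·34171; with 612625 mod 8 = 1, (2/612625) = +1; sign now +1; continue with (34171/612625)
flip (34171/612625) -> (612625/34171): both odd, 34171 mod 4 = 3, 612625 mod 4 = 1, so the flip contributes +1; sign now +1
(612625/34171): 612625 mod 34171 = 31718, so (612625/34171) = (31718/34171)
factor out 2^1: 31718 = 2^1·15859; with 34171 mod 8 = 3, (2/34171) = -1; sign now -1; continue with (15859/34171)
flip (15859/34171) -> (34171/15859): both odd, 15859 mod 4 = 3, 34171 mod 4 = 3, so the flip contributes -1; sign now +1
(34171/15859): 34171 mod 15859 = 2453, so (34171/15859) = (2453/15859)
flip (2453/15859) -> (15859/2453): both odd, 2453 mod 4 = 1, 15859 mod 4 = 3, so the flip contributes +1; sign now +1
(15859/2453): 15859 mod 2453 = 1141, so (15859/2453) = (1141/2453)
flip (1141/2453) -> (2453/1141): both odd, 1141 mod 4 = 1, 2453 mod 4 = 1, so the flip contributes +1; sign now +1
(2453/1141): 2453 mod 1141 = 171, so (2453/1141) = (171/1141)
flip (171/1141) -> (1141/171): both odd, 171 mod 4 = 3, 1141 mod 4 = 1, so the flip contributes +1; sign now +1
(1141/171): 1141 mod 171 = 115, so (1141/171) = (115/171)
flip (115/171) -> (171/115): both odd, 115 mod 4 = 3, 171 mod 4 = 3, so the flip contributes -1; sign now -1
(171/115): 171 mod 115 = 56, so (171/115) = (56/115)
factor out 2^3: 56 = 2^3·7; with 115 mod 8 = 3, (2/115) = -1; sign now +1; continue with (7/115)
flip (7/115) -> (115/7): both odd, 7 mod 4 = 3, 115 mod 4 = 3, so the flip contributes -1; sign now -1
(115/7): 115 mod 7 = 3, so (115/7) = (3/7)
flip (3/7) -> (7/3): both odd, 3 mod 4 = 3, 7 mod 4 = 3, so the flip contributes -1; sign now +1
(7/3): 7 mod 3 = 1, so (7/3) = (1/3)
reached (1/3) = 1, so the symbol is +1

1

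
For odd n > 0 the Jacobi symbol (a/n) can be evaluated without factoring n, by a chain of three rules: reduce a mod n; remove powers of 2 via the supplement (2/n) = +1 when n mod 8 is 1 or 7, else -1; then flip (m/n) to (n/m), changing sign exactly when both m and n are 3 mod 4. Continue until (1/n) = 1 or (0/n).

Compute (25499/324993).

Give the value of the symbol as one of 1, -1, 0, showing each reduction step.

-1

reciprocity: (25499/324993) = +1·(324993/25499) since 25499 mod 4 = 3, 324993 mod 4 = 1; sign now +1
(324993/25499) = (19005/25499)   [reduce mod 25499]
reciprocity: (19005/25499) = +1·(25499/19005) since 19005 mod 4 = 1, 25499 mod 4 = 3; sign now +1
(25499/19005) = (6494/19005)   [reduce mod 19005]
6494 = 2^1·3247; (2/19005) = -1 since 19005 mod 8 = 5, so (6494/19005) = (-1)^1·(3247/19005); sign now -1
reciprocity: (3247/19005) = +1·(19005/3247) since 3247 mod 4 = 3, 19005 mod 4 = 1; sign now -1
(19005/3247) = (2770/3247)   [reduce mod 3247]
2770 = 2^1·1385; (2/3247) = +1 since 3247 mod 8 = 7, so (2770/3247) = (+1)^1·(1385/3247); sign now -1
reciprocity: (1385/3247) = +1·(3247/1385) since 1385 mod 4 = 1, 3247 mod 4 = 3; sign now -1
(3247/1385) = (477/1385)   [reduce mod 1385]
reciprocity: (477/1385) = +1·(1385/477) since 477 mod 4 = 1, 1385 mod 4 = 1; sign now -1
(1385/477) = (431/477)   [reduce mod 477]
reciprocity: (431/477) = +1·(477/431) since 431 mod 4 = 3, 477 mod 4 = 1; sign now -1
(477/431) = (46/431)   [reduce mod 431]
46 = 2^1·23; (2/431) = +1 since 431 mod 8 = 7, so (46/431) = (+1)^1·(23/431); sign now -1
reciprocity: (23/431) = -1·(431/23) since 23 mod 4 = 3, 431 mod 4 = 3; sign now +1
(431/23) = (17/23)   [reduce mod 23]
reciprocity: (17/23) = +1·(23/17) since 17 mod 4 = 1, 23 mod 4 = 3; sign now +1
(23/17) = (6/17)   [reduce mod 17]
6 = 2^1·3; (2/17) = +1 since 17 mod 8 = 1, so (6/17) = (+1)^1·(3/17); sign now +1
reciprocity: (3/17) = +1·(17/3) since 3 mod 4 = 3, 17 mod 4 = 1; sign now +1
(17/3) = (2/3)   [reduce mod 3]
2 = 2^1·1; (2/3) = -1 since 3 mod 8 = 3, so (2/3) = (-1)^1·(1/3); sign now -1
(1/3) = 1; final value = sign = -1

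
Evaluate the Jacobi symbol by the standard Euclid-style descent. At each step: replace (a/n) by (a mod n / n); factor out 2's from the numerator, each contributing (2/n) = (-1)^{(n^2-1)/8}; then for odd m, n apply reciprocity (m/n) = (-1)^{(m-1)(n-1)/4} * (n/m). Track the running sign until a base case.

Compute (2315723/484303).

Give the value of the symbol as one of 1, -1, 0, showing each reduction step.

-1

(2315723/484303): 2315723 mod 484303 = 378511, so (2315723/484303) = (378511/484303)
flip (378511/484303) -> (484303/378511): both odd, 378511 mod 4 = 3, 484303 mod 4 = 3, so the flip contributes -1; sign now -1
(484303/378511): 484303 mod 378511 = 105792, so (484303/378511) = (105792/378511)
factor out 2^6: 105792 = 2^6·1653; with 378511 mod 8 = 7, (2/378511) = +1; sign now -1; continue with (1653/378511)
flip (1653/378511) -> (378511/1653): both odd, 1653 mod 4 = 1, 378511 mod 4 = 3, so the flip contributes +1; sign now -1
(378511/1653): 378511 mod 1653 = 1627, so (378511/1653) = (1627/1653)
flip (1627/1653) -> (1653/1627): both odd, 1627 mod 4 = 3, 1653 mod 4 = 1, so the flip contributes +1; sign now -1
(1653/1627): 1653 mod 1627 = 26, so (1653/1627) = (26/1627)
factor out 2^1: 26 = 2^1·13; with 1627 mod 8 = 3, (2/1627) = -1; sign now +1; continue with (13/1627)
flip (13/1627) -> (1627/13): both odd, 13 mod 4 = 1, 1627 mod 4 = 3, so the flip contributes +1; sign now +1
(1627/13): 1627 mod 13 = 2, so (1627/13) = (2/13)
factor out 2^1: 2 = 2^1·1; with 13 mod 8 = 5, (2/13) = -1; sign now -1; continue with (1/13)
reached (1/13) = 1, so the symbol is -1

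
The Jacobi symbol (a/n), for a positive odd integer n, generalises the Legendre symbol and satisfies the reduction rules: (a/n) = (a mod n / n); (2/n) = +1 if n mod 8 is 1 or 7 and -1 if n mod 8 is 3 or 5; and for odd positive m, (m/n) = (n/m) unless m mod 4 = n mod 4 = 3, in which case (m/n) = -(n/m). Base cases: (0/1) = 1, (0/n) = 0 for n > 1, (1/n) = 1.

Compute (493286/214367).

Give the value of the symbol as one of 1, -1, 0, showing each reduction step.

-1

(493286/214367) = (64552/214367)   [reduce mod 214367]
64552 = 2^3·8069; (2/214367) = +1 since 214367 mod 8 = 7, so (64552/214367) = (+1)^3·(8069/214367); sign now +1
reciprocity: (8069/214367) = +1·(214367/8069) since 8069 mod 4 = 1, 214367 mod 4 = 3; sign now +1
(214367/8069) = (4573/8069)   [reduce mod 8069]
reciprocity: (4573/8069) = +1·(8069/4573) since 4573 mod 4 = 1, 8069 mod 4 = 1; sign now +1
(8069/4573) = (3496/4573)   [reduce mod 4573]
3496 = 2^3·437; (2/4573) = -1 since 4573 mod 8 = 5, so (3496/4573) = (-1)^3·(437/4573); sign now -1
reciprocity: (437/4573) = +1·(4573/437) since 437 mod 4 = 1, 4573 mod 4 = 1; sign now -1
(4573/437) = (203/437)   [reduce mod 437]
reciprocity: (203/437) = +1·(437/203) since 203 mod 4 = 3, 437 mod 4 = 1; sign now -1
(437/203) = (31/203)   [reduce mod 203]
reciprocity: (31/203) = -1·(203/31) since 31 mod 4 = 3, 203 mod 4 = 3; sign now +1
(203/31) = (17/31)   [reduce mod 31]
reciprocity: (17/31) = +1·(31/17) since 17 mod 4 = 1, 31 mod 4 = 3; sign now +1
(31/17) = (14/17)   [reduce mod 17]
14 = 2^1·7; (2/17) = +1 since 17 mod 8 = 1, so (14/17) = (+1)^1·(7/17); sign now +1
reciprocity: (7/17) = +1·(17/7) since 7 mod 4 = 3, 17 mod 4 = 1; sign now +1
(17/7) = (3/7)   [reduce mod 7]
reciprocity: (3/7) = -1·(7/3) since 3 mod 4 = 3, 7 mod 4 = 3; sign now -1
(7/3) = (1/3)   [reduce mod 3]
(1/3) = 1; final value = sign = -1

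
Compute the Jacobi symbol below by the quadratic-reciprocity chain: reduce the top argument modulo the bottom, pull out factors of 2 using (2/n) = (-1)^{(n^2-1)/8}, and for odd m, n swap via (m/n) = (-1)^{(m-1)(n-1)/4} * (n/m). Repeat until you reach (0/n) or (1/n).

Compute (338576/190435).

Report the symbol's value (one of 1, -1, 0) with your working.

(338576/190435) = (148141/190435)   [reduce mod 190435]
reciprocity: (148141/190435) = +1·(190435/148141) since 148141 mod 4 = 1, 190435 mod 4 = 3; sign now +1
(190435/148141) = (42294/148141)   [reduce mod 148141]
42294 = 2^1·21147; (2/148141) = -1 since 148141 mod 8 = 5, so (42294/148141) = (-1)^1·(21147/148141); sign now -1
reciprocity: (21147/148141) = +1·(148141/21147) since 21147 mod 4 = 3, 148141 mod 4 = 1; sign now -1
(148141/21147) = (112/21147)   [reduce mod 21147]
112 = 2^4·7; (2/21147) = -1 since 21147 mod 8 = 3, so (112/21147) = (-1)^4·(7/21147); sign now -1
reciprocity: (7/21147) = -1·(21147/7) since 7 mod 4 = 3, 21147 mod 4 = 3; sign now +1
(21147/7) = (0/7)   [reduce mod 7]
(0/7) = 0   [gcd(a, n) > 1]; final value = 0

0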